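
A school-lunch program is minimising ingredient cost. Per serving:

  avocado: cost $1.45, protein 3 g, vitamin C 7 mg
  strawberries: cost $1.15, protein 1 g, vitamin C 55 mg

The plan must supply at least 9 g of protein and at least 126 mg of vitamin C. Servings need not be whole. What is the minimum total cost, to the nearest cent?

Check every corner: each single food scaled to meet both minima, and each pair solved so both constraints bind.
avocado only: max(9/3, 126/7) = 18 servings → $26.10.
strawberries only: max(9/1, 126/55) = 9 servings → $10.35.
avocado + strawberries with both tight: 2.335 servings and 1.994 servings → $5.68.
Cheapest feasible corner: $5.68.

$5.68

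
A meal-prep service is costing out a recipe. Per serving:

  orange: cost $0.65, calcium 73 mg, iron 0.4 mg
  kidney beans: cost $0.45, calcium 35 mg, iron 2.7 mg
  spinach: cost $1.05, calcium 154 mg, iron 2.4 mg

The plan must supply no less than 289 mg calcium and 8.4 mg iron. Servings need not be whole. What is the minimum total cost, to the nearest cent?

Compare the cost at each extreme point of the feasible region.
orange only: max(289/73, 8.4/0.4) = 21 servings → $13.65.
kidney beans only: max(289/35, 8.4/2.7) = 8.257 servings → $3.72.
spinach only: max(289/154, 8.4/2.4) = 3.5 servings → $3.67.
orange + kidney beans with both tight: 2.656 servings and 2.718 servings → $2.95.
orange + spinach: intersection lies outside the first quadrant.
kidney beans + spinach with both tight: 1.808 servings and 1.466 servings → $2.35.
The minimum over all feasible corners is $2.35.

$2.35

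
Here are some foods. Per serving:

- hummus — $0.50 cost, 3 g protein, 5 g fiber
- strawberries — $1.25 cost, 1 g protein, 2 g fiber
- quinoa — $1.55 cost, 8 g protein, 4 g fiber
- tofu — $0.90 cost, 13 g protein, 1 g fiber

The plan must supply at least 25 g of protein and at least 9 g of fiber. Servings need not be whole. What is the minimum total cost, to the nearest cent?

$2.16

For a min-cost LP with two ≥-constraints, a basic feasible solution has at most two positive variables.
hummus only: max(25/3, 9/5) = 8.333 servings → $4.17.
strawberries only: max(25/1, 9/2) = 25 servings → $31.25.
quinoa only: max(25/8, 9/4) = 3.125 servings → $4.84.
tofu only: max(25/13, 9/1) = 9 servings → $8.10.
hummus + strawberries: intersection lies outside the first quadrant.
hummus + quinoa with both targets exact would need a negative amount; discard.
hummus + tofu with both tight: 1.484 servings and 1.581 servings → $2.16.
strawberries + quinoa with both targets exact would need a negative amount; discard.
strawberries + tofu with both tight: 3.68 servings and 1.64 servings → $6.08.
quinoa + tofu with both tight: 2.091 servings and 0.6364 servings → $3.81.
Cheapest feasible corner: $2.16.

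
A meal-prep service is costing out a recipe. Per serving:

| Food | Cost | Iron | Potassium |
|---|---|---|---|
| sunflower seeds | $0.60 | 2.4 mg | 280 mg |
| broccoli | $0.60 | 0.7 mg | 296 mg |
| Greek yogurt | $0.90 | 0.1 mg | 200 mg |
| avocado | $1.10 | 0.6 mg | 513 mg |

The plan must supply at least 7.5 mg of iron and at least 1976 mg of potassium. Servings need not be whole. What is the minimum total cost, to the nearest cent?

$4.06

The cheapest plan sits at a corner of the feasible region — with two constraints it uses at most two foods.
sunflower seeds only: max(7.5/2.4, 1976/280) = 7.057 servings → $4.23.
broccoli only: max(7.5/0.7, 1976/296) = 10.71 servings → $6.43.
Greek yogurt only: max(7.5/0.1, 1976/200) = 75 servings → $67.50.
avocado only: max(7.5/0.6, 1976/513) = 12.5 servings → $13.75.
sunflower seeds + broccoli with both tight: 1.627 servings and 5.137 servings → $4.06.
sunflower seeds + Greek yogurt with both tight: 2.881 servings and 5.846 servings → $6.99.
sunflower seeds + avocado with both tight: 2.504 servings and 2.485 servings → $4.24.
broccoli + Greek yogurt with both targets exact would need a negative amount; discard.
broccoli + avocado: intersection lies outside the first quadrant.
Greek yogurt + avocado: intersection lies outside the first quadrant.
Cheapest feasible corner: $4.06.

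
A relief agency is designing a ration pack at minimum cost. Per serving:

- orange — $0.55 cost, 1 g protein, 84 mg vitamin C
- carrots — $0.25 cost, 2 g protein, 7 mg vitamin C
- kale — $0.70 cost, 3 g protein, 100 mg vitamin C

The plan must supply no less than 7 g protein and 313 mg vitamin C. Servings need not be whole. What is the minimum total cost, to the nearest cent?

$2.13

orange only: max(7/1, 313/84) = 7 servings → $3.85.
carrots only: max(7/2, 313/7) = 44.71 servings → $11.18.
kale only: max(7/3, 313/100) = 3.13 servings → $2.19.
orange + carrots with both tight: 3.584 servings and 1.708 servings → $2.40.
orange + kale with both tight: 1.572 servings and 1.809 servings → $2.13.
carrots + kale: the both-tight solution has a negative serving — not a feasible corner.
So the least-cost plan costs $2.13.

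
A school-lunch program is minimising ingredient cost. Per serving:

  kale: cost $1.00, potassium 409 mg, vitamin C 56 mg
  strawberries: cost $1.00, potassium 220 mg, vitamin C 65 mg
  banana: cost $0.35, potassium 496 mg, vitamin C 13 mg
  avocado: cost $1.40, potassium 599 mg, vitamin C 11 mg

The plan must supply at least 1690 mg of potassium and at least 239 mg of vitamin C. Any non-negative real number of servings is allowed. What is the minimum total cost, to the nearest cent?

$3.97

A basic optimal solution has at most two foods positive. Try each food alone and each pair with both targets met exactly.
kale only: max(1690/409, 239/56) = 4.268 servings → $4.27.
strawberries only: max(1690/220, 239/65) = 7.682 servings → $7.68.
banana only: max(1690/496, 239/13) = 18.38 servings → $6.43.
avocado only: max(1690/599, 239/11) = 21.73 servings → $30.42.
kale + strawberries with both tight: 4.015 servings and 0.2181 servings → $4.23.
kale + banana: intersection lies outside the first quadrant.
kale + avocado: intersection lies outside the first quadrant.
strawberries + banana with both tight: 3.287 servings and 1.949 servings → $3.97.
strawberries + avocado with both tight: 3.412 servings and 1.568 servings → $5.61.
banana + avocado: intersection lies outside the first quadrant.
Cheapest feasible corner: $3.97.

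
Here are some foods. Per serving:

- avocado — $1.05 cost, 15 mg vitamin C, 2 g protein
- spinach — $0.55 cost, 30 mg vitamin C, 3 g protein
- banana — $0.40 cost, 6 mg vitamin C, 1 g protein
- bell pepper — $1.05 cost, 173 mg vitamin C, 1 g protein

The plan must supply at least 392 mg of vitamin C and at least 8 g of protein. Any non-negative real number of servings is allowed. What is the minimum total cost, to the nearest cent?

Minimising a linear cost over {vitamin C ≥ 392, protein ≥ 8, servings ≥ 0} — the optimum is at a vertex, using one or two foods.
avocado only: max(392/15, 8/2) = 26.13 servings → $27.44.
spinach only: max(392/30, 8/3) = 13.07 servings → $7.19.
banana only: max(392/6, 8/1) = 65.33 servings → $26.13.
bell pepper only: max(392/173, 8/1) = 8 servings → $8.40.
avocado + spinach with both targets exact would need a negative amount; discard.
avocado + banana: the both-tight solution has a negative serving — not a feasible corner.
avocado + bell pepper with both tight: 2.997 servings and 2.006 servings → $5.25.
spinach + banana: the both-tight solution has a negative serving — not a feasible corner.
spinach + bell pepper with both tight: 2.029 servings and 1.914 servings → $3.13.
banana + bell pepper with both tight: 5.94 servings and 2.06 servings → $4.54.
So the least-cost plan costs $3.13.

$3.13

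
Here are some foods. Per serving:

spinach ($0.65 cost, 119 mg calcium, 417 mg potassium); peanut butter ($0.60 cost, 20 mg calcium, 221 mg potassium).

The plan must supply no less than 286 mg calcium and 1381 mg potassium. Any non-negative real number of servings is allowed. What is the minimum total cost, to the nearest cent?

$2.15

Two binding constraints pin down two serving amounts, so the optimal mix uses at most two foods. The candidates are each food alone (scaled to the tighter of calcium/potassium) and each pair with both constraints tight.
spinach only: max(286/119, 1381/417) = 3.312 servings → $2.15.
peanut butter only: max(286/20, 1381/221) = 14.3 servings → $8.58.
spinach + peanut butter with both tight: 1.982 servings and 2.51 servings → $2.79.
The minimum over all feasible corners is $2.15.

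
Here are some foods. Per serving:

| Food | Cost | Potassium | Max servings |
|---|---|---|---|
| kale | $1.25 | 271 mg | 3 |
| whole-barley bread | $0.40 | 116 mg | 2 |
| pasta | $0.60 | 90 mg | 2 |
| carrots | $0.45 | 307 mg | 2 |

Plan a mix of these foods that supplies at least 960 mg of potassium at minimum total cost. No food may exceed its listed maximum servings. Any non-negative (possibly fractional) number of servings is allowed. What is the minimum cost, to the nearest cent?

Cost per mg of potassium: carrots $0.0015, whole-barley bread $0.0034, kale $0.0046, pasta $0.0067.
Take 2 servings of carrots: +614.0 mg potassium for $0.90 (total $0.90, still need 346.0 mg).
Take 2 servings of whole-barley bread: +232.0 mg potassium for $0.80 (total $1.70, still need 114.0 mg).
Take 0.4207 servings of kale: +114.0 mg potassium for $0.53 (total $2.23, still need 0.0 mg).
Greedy by cheapest-per-mg is optimal for a single linear constraint, so the minimum cost is $2.23.

$2.23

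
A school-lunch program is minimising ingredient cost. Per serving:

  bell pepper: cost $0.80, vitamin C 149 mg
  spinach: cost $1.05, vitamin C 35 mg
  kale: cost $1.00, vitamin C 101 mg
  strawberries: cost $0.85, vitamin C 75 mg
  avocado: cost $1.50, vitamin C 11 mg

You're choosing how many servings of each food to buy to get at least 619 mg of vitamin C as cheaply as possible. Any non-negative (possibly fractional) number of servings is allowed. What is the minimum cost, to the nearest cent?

$3.32

Cost per mg of vitamin C: bell pepper $0.0054, kale $0.0099, strawberries $0.0113, spinach $0.0300, avocado $0.1364.
With no serving limits, use only bell pepper: 619 mg / 149 mg = 4.154 servings × $0.80 = $3.32.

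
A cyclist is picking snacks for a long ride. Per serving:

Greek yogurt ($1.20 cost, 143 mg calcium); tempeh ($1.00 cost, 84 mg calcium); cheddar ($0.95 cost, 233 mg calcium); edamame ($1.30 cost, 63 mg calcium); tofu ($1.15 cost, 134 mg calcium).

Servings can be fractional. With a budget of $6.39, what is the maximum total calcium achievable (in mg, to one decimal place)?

Calcium per dollar: cheddar 245.3, Greek yogurt 119.2, tofu 116.5, tempeh 84, edamame 48.46.
With no serving limits, spend the whole cost allowance on cheddar: $6.39 / $0.95 × 233 mg = 1567.2 mg.

1567.2 mg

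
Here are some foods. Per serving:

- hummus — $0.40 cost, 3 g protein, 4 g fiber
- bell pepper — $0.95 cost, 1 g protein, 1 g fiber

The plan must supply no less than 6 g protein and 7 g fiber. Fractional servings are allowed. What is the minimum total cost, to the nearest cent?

With two linear requirements the optimum uses one or two foods; enumerate the corners.
hummus only: max(6/3, 7/4) = 2 servings → $0.80.
bell pepper only: max(6/1, 7/1) = 7 servings → $6.65.
hummus + bell pepper with both tight: 1 serving and 3 servings → $3.25.
So the least-cost plan costs $0.80.

$0.80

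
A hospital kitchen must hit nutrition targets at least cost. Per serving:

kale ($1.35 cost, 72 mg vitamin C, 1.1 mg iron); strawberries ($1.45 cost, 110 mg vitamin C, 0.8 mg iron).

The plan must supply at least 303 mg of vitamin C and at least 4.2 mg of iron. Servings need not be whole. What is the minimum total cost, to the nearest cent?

kale only: max(303/72, 4.2/1.1) = 4.208 servings → $5.68.
strawberries only: max(303/110, 4.2/0.8) = 5.25 servings → $7.61.
kale + strawberries with both tight: 3.464 servings and 0.4874 servings → $5.38.
Cheapest feasible corner: $5.38.

$5.38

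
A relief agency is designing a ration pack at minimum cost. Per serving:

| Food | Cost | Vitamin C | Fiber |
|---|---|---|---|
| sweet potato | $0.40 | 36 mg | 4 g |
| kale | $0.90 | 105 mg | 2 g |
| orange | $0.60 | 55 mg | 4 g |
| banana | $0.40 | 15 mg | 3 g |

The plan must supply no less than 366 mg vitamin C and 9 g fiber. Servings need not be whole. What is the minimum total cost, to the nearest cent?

$3.19

sweet potato only: max(366/36, 9/4) = 10.17 servings → $4.07.
kale only: max(366/105, 9/2) = 4.5 servings → $4.05.
orange only: max(366/55, 9/4) = 6.655 servings → $3.99.
banana only: max(366/15, 9/3) = 24.4 servings → $9.76.
sweet potato + kale with both tight: 0.6121 servings and 3.276 servings → $3.19.
sweet potato + orange: intersection lies outside the first quadrant.
sweet potato + banana: intersection lies outside the first quadrant.
kale + orange with both tight: 3.126 servings and 0.6871 servings → $3.23.
kale + banana with both tight: 3.379 servings and 0.7474 servings → $3.34.
orange + banana: intersection lies outside the first quadrant.
So the least-cost plan costs $3.19.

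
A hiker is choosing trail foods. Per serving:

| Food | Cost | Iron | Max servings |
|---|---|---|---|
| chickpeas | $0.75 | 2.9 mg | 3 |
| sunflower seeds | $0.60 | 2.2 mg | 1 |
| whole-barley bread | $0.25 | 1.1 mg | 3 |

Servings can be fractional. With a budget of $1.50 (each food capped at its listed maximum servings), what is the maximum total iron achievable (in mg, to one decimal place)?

Iron per dollar: whole-barley bread 4.4, chickpeas 3.867, sunflower seeds 3.667.
Take 3 servings of whole-barley bread: spends $0.75, +3.3 mg iron (running total 3.3 mg).
Take 1 serving of chickpeas: spends $0.75, +2.9 mg iron (running total 6.2 mg).
Greedy by best ratio exhausts the cost allowance optimally: 6.2 mg.

6.2 mg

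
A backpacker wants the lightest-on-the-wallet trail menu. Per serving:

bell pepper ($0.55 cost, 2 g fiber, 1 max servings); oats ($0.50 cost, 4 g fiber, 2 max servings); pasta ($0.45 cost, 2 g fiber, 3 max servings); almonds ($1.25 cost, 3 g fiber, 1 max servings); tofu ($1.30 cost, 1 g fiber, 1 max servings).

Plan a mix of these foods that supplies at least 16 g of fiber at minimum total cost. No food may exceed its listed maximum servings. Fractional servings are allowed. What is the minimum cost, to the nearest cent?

$2.90

Cost per g of fiber: oats $0.1250, pasta $0.2250, bell pepper $0.2750, almonds $0.4167, tofu $1.3000.
Take 2 servings of oats: +8.0 g fiber for $1.00 (total $1.00, still need 8.0 g).
Take 3 servings of pasta: +6.0 g fiber for $1.35 (total $2.35, still need 2.0 g).
Take 1 serving of bell pepper: +2.0 g fiber for $0.55 (total $2.90, still need 0.0 g).
Greedy by cheapest-per-g is optimal for a single linear constraint, so the minimum cost is $2.90.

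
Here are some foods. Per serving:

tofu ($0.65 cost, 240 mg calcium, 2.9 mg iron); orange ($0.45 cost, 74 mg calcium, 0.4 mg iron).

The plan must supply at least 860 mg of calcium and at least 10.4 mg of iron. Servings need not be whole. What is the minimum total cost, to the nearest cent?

For a min-cost LP with two ≥-constraints, a basic feasible solution has at most two positive variables.
tofu only: max(860/240, 10.4/2.9) = 3.586 servings → $2.33.
orange only: max(860/74, 10.4/0.4) = 26 servings → $11.70.
tofu + orange with both targets exact would need a negative amount; discard.
So the least-cost plan costs $2.33.

$2.33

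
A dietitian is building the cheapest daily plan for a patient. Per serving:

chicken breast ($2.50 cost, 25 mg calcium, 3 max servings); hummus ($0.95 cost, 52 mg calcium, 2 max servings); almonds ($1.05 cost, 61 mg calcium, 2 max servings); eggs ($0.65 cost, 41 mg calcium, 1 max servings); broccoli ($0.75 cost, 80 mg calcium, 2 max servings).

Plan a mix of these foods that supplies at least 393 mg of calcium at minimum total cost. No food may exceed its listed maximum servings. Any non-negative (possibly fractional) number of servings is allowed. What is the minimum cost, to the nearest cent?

Cost per mg of calcium: broccoli $0.0094, eggs $0.0159, almonds $0.0172, hummus $0.0183, chicken breast $0.1000.
Take 2 servings of broccoli: +160.0 mg calcium for $1.50 (total $1.50, still need 233.0 mg).
Take 1 serving of eggs: +41.0 mg calcium for $0.65 (total $2.15, still need 192.0 mg).
Take 2 servings of almonds: +122.0 mg calcium for $2.10 (total $4.25, still need 70.0 mg).
Take 1.346 servings of hummus: +70.0 mg calcium for $1.28 (total $5.53, still need 0.0 mg).
Filling from the cheapest source first is optimal under one linear minimum: $5.53.

$5.53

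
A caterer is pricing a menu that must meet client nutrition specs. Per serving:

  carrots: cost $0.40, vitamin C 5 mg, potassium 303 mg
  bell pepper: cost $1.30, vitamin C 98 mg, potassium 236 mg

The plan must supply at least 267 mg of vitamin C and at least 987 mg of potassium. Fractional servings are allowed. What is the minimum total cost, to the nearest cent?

$3.94

With two linear requirements the optimum uses one or two foods; enumerate the corners.
carrots only: max(267/5, 987/303) = 53.4 servings → $21.36.
bell pepper only: max(267/98, 987/236) = 4.182 servings → $5.44.
carrots + bell pepper with both tight: 1.182 servings and 2.664 servings → $3.94.
Cheapest feasible corner: $3.94.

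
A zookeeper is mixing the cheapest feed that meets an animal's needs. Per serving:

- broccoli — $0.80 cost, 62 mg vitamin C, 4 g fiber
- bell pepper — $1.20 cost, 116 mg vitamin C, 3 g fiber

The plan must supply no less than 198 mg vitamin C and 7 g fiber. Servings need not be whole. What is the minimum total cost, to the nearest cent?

With two linear requirements the optimum uses one or two foods; enumerate the corners.
broccoli only: max(198/62, 7/4) = 3.194 servings → $2.55.
bell pepper only: max(198/116, 7/3) = 2.333 servings → $2.80.
broccoli + bell pepper with both tight: 0.7842 servings and 1.288 servings → $2.17.
Cheapest feasible corner: $2.17.

$2.17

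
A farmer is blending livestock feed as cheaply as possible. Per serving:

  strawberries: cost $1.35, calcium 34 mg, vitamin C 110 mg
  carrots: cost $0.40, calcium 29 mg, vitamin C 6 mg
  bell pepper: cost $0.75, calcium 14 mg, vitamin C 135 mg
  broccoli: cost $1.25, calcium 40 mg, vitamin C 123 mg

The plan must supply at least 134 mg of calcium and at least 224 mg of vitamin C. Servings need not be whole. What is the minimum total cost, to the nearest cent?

$2.68

Check every corner: each single food scaled to meet both minima, and each pair solved so both constraints bind.
strawberries only: max(134/34, 224/110) = 3.941 servings → $5.32.
carrots only: max(134/29, 224/6) = 37.33 servings → $14.93.
bell pepper only: max(134/14, 224/135) = 9.571 servings → $7.18.
broccoli only: max(134/40, 224/123) = 3.35 servings → $4.19.
strawberries + carrots with both tight: 1.906 servings and 2.386 servings → $3.53.
strawberries + bell pepper: the both-tight solution has a negative serving — not a feasible corner.
strawberries + broccoli: the both-tight solution has a negative serving — not a feasible corner.
carrots + bell pepper with both tight: 3.903 servings and 1.486 servings → $2.68.
carrots + broccoli with both tight: 2.261 servings and 1.711 servings → $3.04.
bell pepper + broccoli: the both-tight solution has a negative serving — not a feasible corner.
Cheapest feasible corner: $2.68.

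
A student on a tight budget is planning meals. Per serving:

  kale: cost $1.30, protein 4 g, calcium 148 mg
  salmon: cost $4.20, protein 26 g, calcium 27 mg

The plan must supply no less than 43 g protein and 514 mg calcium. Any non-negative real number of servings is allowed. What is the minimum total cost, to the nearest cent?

At the optimum either one food covers both requirements or two foods hit both targets exactly; no other combination can be cheaper.
kale only: max(43/4, 514/148) = 10.75 servings → $13.97.
salmon only: max(43/26, 514/27) = 19.04 servings → $79.96.
kale + salmon with both tight: 3.263 servings and 1.152 servings → $9.08.
So the least-cost plan costs $9.08.

$9.08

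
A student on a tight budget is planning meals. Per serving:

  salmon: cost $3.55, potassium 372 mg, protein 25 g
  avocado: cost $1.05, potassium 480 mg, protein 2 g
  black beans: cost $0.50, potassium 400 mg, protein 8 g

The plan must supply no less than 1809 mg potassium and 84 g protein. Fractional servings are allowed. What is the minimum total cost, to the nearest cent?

Compare the cost at each extreme point of the feasible region.
salmon only: max(1809/372, 84/25) = 4.863 servings → $17.26.
avocado only: max(1809/480, 84/2) = 42 servings → $44.10.
black beans only: max(1809/400, 84/8) = 10.5 servings → $5.25.
salmon + avocado with both tight: 3.261 servings and 1.242 servings → $12.88.
salmon + black beans with both tight: 2.723 servings and 1.99 servings → $10.66.
avocado + black beans: the both-tight solution has a negative serving — not a feasible corner.
Cheapest feasible corner: $5.25.

$5.25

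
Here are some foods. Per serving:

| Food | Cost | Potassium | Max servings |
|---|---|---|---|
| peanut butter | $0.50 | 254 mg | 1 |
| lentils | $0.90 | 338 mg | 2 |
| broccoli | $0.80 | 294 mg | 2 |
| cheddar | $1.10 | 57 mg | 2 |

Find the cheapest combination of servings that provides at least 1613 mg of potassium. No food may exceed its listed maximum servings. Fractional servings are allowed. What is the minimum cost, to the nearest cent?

Cost per mg of potassium: peanut butter $0.0020, lentils $0.0027, broccoli $0.0027, cheddar $0.0193.
Take 1 serving of peanut butter: +254.0 mg potassium for $0.50 (total $0.50, still need 1359.0 mg).
Take 2 servings of lentils: +676.0 mg potassium for $1.80 (total $2.30, still need 683.0 mg).
Take 2 servings of broccoli: +588.0 mg potassium for $1.60 (total $3.90, still need 95.0 mg).
Take 1.667 servings of cheddar: +95.0 mg potassium for $1.83 (total $5.73, still need 0.0 mg).
Filling from the cheapest source first is optimal under one linear minimum: $5.73.

$5.73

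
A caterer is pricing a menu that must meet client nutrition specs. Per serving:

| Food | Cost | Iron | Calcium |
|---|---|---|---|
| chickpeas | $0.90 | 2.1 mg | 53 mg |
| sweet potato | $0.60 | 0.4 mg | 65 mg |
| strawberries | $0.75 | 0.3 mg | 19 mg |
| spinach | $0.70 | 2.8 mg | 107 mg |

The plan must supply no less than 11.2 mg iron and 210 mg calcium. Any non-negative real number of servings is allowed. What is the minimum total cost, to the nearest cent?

$2.80

Compare the cost at each extreme point of the feasible region.
chickpeas only: max(11.2/2.1, 210/53) = 5.333 servings → $4.80.
sweet potato only: max(11.2/0.4, 210/65) = 28 servings → $16.80.
strawberries only: max(11.2/0.3, 210/19) = 37.33 servings → $28.00.
spinach only: max(11.2/2.8, 210/107) = 4 servings → $2.80.
chickpeas + sweet potato: intersection lies outside the first quadrant.
chickpeas + strawberries: the both-tight solution has a negative serving — not a feasible corner.
chickpeas + spinach: intersection lies outside the first quadrant.
sweet potato + strawberries: intersection lies outside the first quadrant.
sweet potato + spinach with both targets exact would need a negative amount; discard.
strawberries + spinach with both targets exact would need a negative amount; discard.
So the least-cost plan costs $2.80.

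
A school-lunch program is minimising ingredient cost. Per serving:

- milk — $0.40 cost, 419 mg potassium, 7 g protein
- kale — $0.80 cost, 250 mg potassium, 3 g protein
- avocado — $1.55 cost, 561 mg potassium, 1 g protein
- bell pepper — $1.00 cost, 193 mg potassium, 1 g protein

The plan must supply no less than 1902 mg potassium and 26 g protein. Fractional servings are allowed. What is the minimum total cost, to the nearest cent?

For a min-cost LP with two ≥-constraints, a basic feasible solution has at most two positive variables.
milk only: max(1902/419, 26/7) = 4.539 servings → $1.82.
kale only: max(1902/250, 26/3) = 8.667 servings → $6.93.
avocado only: max(1902/561, 26/1) = 26 servings → $40.30.
bell pepper only: max(1902/193, 26/1) = 26 servings → $26.00.
milk + kale with both tight: 1.611 servings and 4.909 servings → $4.57.
milk + avocado with both tight: 3.616 servings and 0.6899 servings → $2.52.
milk + bell pepper with both tight: 3.343 servings and 2.597 servings → $3.93.
kale + avocado: intersection lies outside the first quadrant.
kale + bell pepper: the both-tight solution has a negative serving — not a feasible corner.
avocado + bell pepper: intersection lies outside the first quadrant.
Cheapest feasible corner: $1.82.

$1.82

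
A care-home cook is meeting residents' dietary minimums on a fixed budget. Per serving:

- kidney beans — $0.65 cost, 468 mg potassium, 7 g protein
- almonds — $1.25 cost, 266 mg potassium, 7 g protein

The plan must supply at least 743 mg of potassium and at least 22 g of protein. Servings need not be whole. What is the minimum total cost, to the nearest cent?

kidney beans only: max(743/468, 22/7) = 3.143 servings → $2.04.
almonds only: max(743/266, 22/7) = 3.143 servings → $3.93.
kidney beans + almonds with both targets exact would need a negative amount; discard.
The minimum over all feasible corners is $2.04.

$2.04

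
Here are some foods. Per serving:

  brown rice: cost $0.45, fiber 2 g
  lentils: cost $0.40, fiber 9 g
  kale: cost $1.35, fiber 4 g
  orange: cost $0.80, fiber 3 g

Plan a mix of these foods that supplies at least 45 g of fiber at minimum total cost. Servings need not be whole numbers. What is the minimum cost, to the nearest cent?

Cost per g of fiber: lentils $0.0444, brown rice $0.2250, orange $0.2667, kale $0.3375.
With no serving limits, use only lentils: 45 g / 9 g = 5 servings × $0.40 = $2.00.

$2.00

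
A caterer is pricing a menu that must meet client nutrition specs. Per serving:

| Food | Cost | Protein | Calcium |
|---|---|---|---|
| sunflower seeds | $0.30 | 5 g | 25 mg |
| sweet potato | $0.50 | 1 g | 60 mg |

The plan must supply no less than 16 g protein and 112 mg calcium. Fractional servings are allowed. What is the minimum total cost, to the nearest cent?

$1.22

Minimising a linear cost over {protein ≥ 16, calcium ≥ 112, servings ≥ 0} — the optimum is at a vertex, using one or two foods.
sunflower seeds only: max(16/5, 112/25) = 4.48 servings → $1.34.
sweet potato only: max(16/1, 112/60) = 16 servings → $8.00.
sunflower seeds + sweet potato with both tight: 3.084 servings and 0.5818 servings → $1.22.
The minimum over all feasible corners is $1.22.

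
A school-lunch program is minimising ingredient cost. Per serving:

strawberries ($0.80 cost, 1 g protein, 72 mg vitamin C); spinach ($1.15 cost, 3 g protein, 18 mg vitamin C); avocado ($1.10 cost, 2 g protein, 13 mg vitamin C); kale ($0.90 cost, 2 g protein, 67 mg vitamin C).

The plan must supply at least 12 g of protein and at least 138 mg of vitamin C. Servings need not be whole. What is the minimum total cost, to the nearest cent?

With two linear requirements the optimum uses one or two foods; enumerate the corners.
strawberries only: max(12/1, 138/72) = 12 servings → $9.60.
spinach only: max(12/3, 138/18) = 7.667 servings → $8.82.
avocado only: max(12/2, 138/13) = 10.62 servings → $11.68.
kale only: max(12/2, 138/67) = 6 servings → $5.40.
strawberries + spinach with both tight: 1 serving and 3.667 servings → $5.02.
strawberries + avocado with both tight: 0.916 servings and 5.542 servings → $6.83.
strawberries + kale with both targets exact would need a negative amount; discard.
spinach + avocado: the both-tight solution has a negative serving — not a feasible corner.
spinach + kale with both tight: 3.2 servings and 1.2 servings → $4.76.
avocado + kale with both tight: 4.889 servings and 1.111 servings → $6.38.
The minimum over all feasible corners is $4.76.

$4.76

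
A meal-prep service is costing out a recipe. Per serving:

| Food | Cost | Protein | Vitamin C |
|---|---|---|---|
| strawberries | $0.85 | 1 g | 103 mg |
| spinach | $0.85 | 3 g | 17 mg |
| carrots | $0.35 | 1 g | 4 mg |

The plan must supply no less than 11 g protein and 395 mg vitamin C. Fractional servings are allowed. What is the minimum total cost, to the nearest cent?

strawberries only: max(11/1, 395/103) = 11 servings → $9.35.
spinach only: max(11/3, 395/17) = 23.24 servings → $19.75.
carrots only: max(11/1, 395/4) = 98.75 servings → $34.56.
strawberries + spinach with both tight: 3.418 servings and 2.527 servings → $5.05.
strawberries + carrots with both tight: 3.545 servings and 7.455 servings → $5.62.
spinach + carrots with both targets exact would need a negative amount; discard.
The minimum over all feasible corners is $5.05.

$5.05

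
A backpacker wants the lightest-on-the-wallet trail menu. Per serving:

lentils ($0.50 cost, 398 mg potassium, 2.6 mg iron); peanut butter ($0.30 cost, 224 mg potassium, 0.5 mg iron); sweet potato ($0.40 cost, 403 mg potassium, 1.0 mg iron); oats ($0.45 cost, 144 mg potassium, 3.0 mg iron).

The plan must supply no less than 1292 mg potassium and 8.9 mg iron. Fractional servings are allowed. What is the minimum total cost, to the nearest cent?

$1.68

A basic optimal solution has at most two foods positive. Try each food alone and each pair with both targets met exactly.
lentils only: max(1292/398, 8.9/2.6) = 3.423 servings → $1.71.
peanut butter only: max(1292/224, 8.9/0.5) = 17.8 servings → $5.34.
sweet potato only: max(1292/403, 8.9/1.0) = 8.9 servings → $3.56.
oats only: max(1292/144, 8.9/3.0) = 8.972 servings → $4.04.
lentils + peanut butter: the both-tight solution has a negative serving — not a feasible corner.
lentils + sweet potato: intersection lies outside the first quadrant.
lentils + oats with both tight: 3.165 servings and 0.2233 servings → $1.68.
peanut butter + sweet potato with both targets exact would need a negative amount; discard.
peanut butter + oats with both tight: 4.324 servings and 2.246 servings → $2.31.
sweet potato + oats with both tight: 2.436 servings and 2.155 servings → $1.94.
The minimum over all feasible corners is $1.68.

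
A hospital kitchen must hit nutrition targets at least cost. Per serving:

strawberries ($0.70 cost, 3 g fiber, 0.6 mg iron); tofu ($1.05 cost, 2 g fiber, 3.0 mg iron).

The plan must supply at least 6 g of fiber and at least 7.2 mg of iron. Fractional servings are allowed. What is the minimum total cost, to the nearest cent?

$2.75

Compare the cost at each extreme point of the feasible region.
strawberries only: max(6/3, 7.2/0.6) = 12 servings → $8.40.
tofu only: max(6/2, 7.2/3.0) = 3 servings → $3.15.
strawberries + tofu with both tight: 0.4615 servings and 2.308 servings → $2.75.
Cheapest feasible corner: $2.75.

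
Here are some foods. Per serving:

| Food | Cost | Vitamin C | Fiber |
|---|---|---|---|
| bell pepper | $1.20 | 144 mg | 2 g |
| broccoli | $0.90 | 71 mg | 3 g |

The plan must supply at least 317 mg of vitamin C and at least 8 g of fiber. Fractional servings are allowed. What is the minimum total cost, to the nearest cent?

Compare the cost at each extreme point of the feasible region.
bell pepper only: max(317/144, 8/2) = 4 servings → $4.80.
broccoli only: max(317/71, 8/3) = 4.465 servings → $4.02.
bell pepper + broccoli with both tight: 1.321 servings and 1.786 servings → $3.19.
The minimum over all feasible corners is $3.19.

$3.19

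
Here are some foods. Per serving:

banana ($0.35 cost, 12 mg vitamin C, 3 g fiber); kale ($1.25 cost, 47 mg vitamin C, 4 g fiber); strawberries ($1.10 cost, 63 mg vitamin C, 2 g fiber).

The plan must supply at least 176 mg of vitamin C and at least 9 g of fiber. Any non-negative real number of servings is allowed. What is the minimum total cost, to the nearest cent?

$3.26

With two linear requirements the optimum uses one or two foods; enumerate the corners.
banana only: max(176/12, 9/3) = 14.67 servings → $5.13.
kale only: max(176/47, 9/4) = 3.745 servings → $4.68.
strawberries only: max(176/63, 9/2) = 4.5 servings → $4.95.
banana + kale: intersection lies outside the first quadrant.
banana + strawberries with both tight: 1.303 servings and 2.545 servings → $3.26.
kale + strawberries with both tight: 1.361 servings and 1.778 servings → $3.66.
The minimum over all feasible corners is $3.26.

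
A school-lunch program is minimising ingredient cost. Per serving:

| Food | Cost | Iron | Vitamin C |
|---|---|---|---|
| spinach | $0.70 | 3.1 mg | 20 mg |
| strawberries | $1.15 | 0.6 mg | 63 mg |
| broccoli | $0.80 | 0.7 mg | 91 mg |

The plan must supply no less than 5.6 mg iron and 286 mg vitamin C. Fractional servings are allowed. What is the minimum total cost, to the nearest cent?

$3.12

Minimising a linear cost over {iron ≥ 5.6, vitamin C ≥ 286, servings ≥ 0} — the optimum is at a vertex, using one or two foods.
spinach only: max(5.6/3.1, 286/20) = 14.3 servings → $10.01.
strawberries only: max(5.6/0.6, 286/63) = 9.333 servings → $10.73.
broccoli only: max(5.6/0.7, 286/91) = 8 servings → $6.40.
spinach + strawberries with both tight: 0.9885 servings and 4.226 servings → $5.55.
spinach + broccoli with both tight: 1.154 servings and 2.889 servings → $3.12.
strawberries + broccoli: intersection lies outside the first quadrant.
The minimum over all feasible corners is $3.12.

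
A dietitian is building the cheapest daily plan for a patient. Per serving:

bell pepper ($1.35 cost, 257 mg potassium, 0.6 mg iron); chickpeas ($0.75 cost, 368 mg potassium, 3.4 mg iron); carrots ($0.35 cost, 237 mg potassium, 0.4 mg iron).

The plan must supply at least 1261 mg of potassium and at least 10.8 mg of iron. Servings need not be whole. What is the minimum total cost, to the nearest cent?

$2.51

The cheapest plan sits at a corner of the feasible region — with two constraints it uses at most two foods.
bell pepper only: max(1261/257, 10.8/0.6) = 18 servings → $24.30.
chickpeas only: max(1261/368, 10.8/3.4) = 3.427 servings → $2.57.
carrots only: max(1261/237, 10.8/0.4) = 27 servings → $9.45.
bell pepper + chickpeas with both tight: 0.4793 servings and 3.092 servings → $2.97.
bell pepper + carrots: intersection lies outside the first quadrant.
chickpeas + carrots with both tight: 3.121 servings and 0.4753 servings → $2.51.
Cheapest feasible corner: $2.51.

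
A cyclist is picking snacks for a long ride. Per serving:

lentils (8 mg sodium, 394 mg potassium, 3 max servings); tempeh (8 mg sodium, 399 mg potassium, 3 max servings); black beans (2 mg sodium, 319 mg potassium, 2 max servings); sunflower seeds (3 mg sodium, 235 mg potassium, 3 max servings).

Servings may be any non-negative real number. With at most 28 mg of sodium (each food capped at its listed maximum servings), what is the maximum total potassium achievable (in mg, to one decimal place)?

Potassium per mg sodium: black beans 159.5, sunflower seeds 78.33, tempeh 49.88, lentils 49.25.
Take 2 servings of black beans: uses 4 mg sodium, +638.0 mg potassium (running total 638.0 mg).
Take 3 servings of sunflower seeds: uses 9 mg sodium, +705.0 mg potassium (running total 1343.0 mg).
Take 1.875 servings of tempeh: uses 15 mg sodium, +748.1 mg potassium (running total 2091.1 mg).
Greedy by best ratio exhausts the sodium allowance optimally: 2091.1 mg.

2091.1 mg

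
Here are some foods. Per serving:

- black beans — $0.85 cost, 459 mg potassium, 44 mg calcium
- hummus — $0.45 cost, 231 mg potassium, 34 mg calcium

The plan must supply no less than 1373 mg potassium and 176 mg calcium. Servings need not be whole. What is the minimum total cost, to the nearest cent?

$2.63

Minimising a linear cost over {potassium ≥ 1373, calcium ≥ 176, servings ≥ 0} — the optimum is at a vertex, using one or two foods.
black beans only: max(1373/459, 176/44) = 4 servings → $3.40.
hummus only: max(1373/231, 176/34) = 5.944 servings → $2.67.
black beans + hummus with both tight: 1.107 servings and 3.743 servings → $2.63.
So the least-cost plan costs $2.63.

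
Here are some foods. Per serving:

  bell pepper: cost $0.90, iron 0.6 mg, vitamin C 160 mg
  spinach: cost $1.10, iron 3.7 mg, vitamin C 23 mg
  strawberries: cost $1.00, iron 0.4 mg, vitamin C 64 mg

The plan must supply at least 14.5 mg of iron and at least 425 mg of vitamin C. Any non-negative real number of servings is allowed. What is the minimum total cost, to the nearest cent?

At the optimum either one food covers both requirements or two foods hit both targets exactly; no other combination can be cheaper.
bell pepper only: max(14.5/0.6, 425/160) = 24.17 servings → $21.75.
spinach only: max(14.5/3.7, 425/23) = 18.48 servings → $20.33.
strawberries only: max(14.5/0.4, 425/64) = 36.25 servings → $36.25.
bell pepper + spinach with both tight: 2.143 servings and 3.571 servings → $5.86.
bell pepper + strawberries: the both-tight solution has a negative serving — not a feasible corner.
spinach + strawberries with both tight: 3.33 servings and 5.444 servings → $9.11.
Cheapest feasible corner: $5.86.

$5.86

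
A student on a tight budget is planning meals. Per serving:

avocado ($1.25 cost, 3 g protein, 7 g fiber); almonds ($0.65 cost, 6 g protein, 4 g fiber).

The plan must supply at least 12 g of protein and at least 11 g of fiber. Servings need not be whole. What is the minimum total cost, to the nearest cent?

Minimising a linear cost over {protein ≥ 12, fiber ≥ 11, servings ≥ 0} — the optimum is at a vertex, using one or two foods.
avocado only: max(12/3, 11/7) = 4 servings → $5.00.
almonds only: max(12/6, 11/4) = 2.75 servings → $1.79.
avocado + almonds with both tight: 0.6 servings and 1.7 servings → $1.85.
The minimum over all feasible corners is $1.79.

$1.79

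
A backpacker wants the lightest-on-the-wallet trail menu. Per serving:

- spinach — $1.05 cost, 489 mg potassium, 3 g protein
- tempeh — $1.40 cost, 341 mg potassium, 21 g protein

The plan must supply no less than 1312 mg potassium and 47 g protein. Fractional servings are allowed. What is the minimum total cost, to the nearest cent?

spinach only: max(1312/489, 47/3) = 15.67 servings → $16.45.
tempeh only: max(1312/341, 47/21) = 3.848 servings → $5.39.
spinach + tempeh with both tight: 1.246 servings and 2.06 servings → $4.19.
So the least-cost plan costs $4.19.

$4.19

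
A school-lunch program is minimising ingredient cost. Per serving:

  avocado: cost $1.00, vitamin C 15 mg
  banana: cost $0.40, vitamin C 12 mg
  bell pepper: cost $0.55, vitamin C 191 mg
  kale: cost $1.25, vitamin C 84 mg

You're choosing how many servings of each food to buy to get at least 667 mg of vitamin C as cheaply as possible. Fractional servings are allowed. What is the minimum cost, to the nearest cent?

Cost per mg of vitamin C: bell pepper $0.0029, kale $0.0149, banana $0.0333, avocado $0.0667.
With no serving limits, use only bell pepper: 667 mg / 191 mg = 3.492 servings × $0.55 = $1.92.

$1.92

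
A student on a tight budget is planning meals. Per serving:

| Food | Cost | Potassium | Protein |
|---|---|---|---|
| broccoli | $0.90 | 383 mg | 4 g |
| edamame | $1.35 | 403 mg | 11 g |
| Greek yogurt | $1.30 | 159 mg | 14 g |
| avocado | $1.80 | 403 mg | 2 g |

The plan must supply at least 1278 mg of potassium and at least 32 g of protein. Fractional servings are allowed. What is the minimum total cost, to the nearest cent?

At the optimum either one food covers both requirements or two foods hit both targets exactly; no other combination can be cheaper.
broccoli only: max(1278/383, 32/4) = 8 servings → $7.20.
edamame only: max(1278/403, 32/11) = 3.171 servings → $4.28.
Greek yogurt only: max(1278/159, 32/14) = 8.038 servings → $10.45.
avocado only: max(1278/403, 32/2) = 16 servings → $28.80.
broccoli + edamame with both tight: 0.4468 servings and 2.747 servings → $4.11.
broccoli + Greek yogurt with both tight: 2.709 servings and 1.512 servings → $4.40.
broccoli + avocado: intersection lies outside the first quadrant.
edamame + Greek yogurt with both targets exact would need a negative amount; discard.
edamame + avocado with both tight: 2.851 servings and 0.3204 servings → $4.43.
Greek yogurt + avocado with both tight: 1.942 servings and 2.405 servings → $6.85.
The minimum over all feasible corners is $4.11.

$4.11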